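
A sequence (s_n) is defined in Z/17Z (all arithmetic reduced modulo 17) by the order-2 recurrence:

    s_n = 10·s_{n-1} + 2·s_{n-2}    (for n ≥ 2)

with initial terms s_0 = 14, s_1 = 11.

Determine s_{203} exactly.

3

s_2 = 10·11 + 2·14 = 2
s_3 = 10·2 + 2·11 = 8
s_4 = 10·8 + 2·2 = 16
s_5 = 10·16 + 2·8 = 6
s_6 = 10·6 + 2·16 = 7
s_7 = 10·7 + 2·6 = 14
s_8 = 10·14 + 2·7 = 1
s_9 = 10·1 + 2·14 = 4
s_10 = 10·4 + 2·1 = 8
s_11 = 10·8 + 2·4 = 3
s_12 = 10·3 + 2·8 = 12
s_13 = 10·12 + 2·3 = 7
s_14 = 10·7 + 2·12 = 9
s_15 = 10·9 + 2·7 = 2
s_16 = 10·2 + 2·9 = 4
s_17 = 10·4 + 2·2 = 10
s_18 = 10·10 + 2·4 = 6
s_19 = 10·6 + 2·10 = 12
s_20 = 10·12 + 2·6 = 13
s_21 = 10·13 + 2·12 = 1
s_22 = 10·1 + 2·13 = 2
s_23 = 10·2 + 2·1 = 5
s_24 = 10·5 + 2·2 = 3
s_25 = 10·3 + 2·5 = 6
s_26 = 10·6 + 2·3 = 15
s_27 = 10·15 + 2·6 = 9
s_28 = 10·9 + 2·15 = 1
s_29 = 10·1 + 2·9 = 11
s_30 = 10·11 + 2·1 = 10
s_31 = 10·10 + 2·11 = 3
s_32 = 10·3 + 2·10 = 16
s_33 = 10·16 + 2·3 = 13
s_34 = 10·13 + 2·16 = 9
s_35 = 10·9 + 2·13 = 14
s_36 = 10·14 + 2·9 = 5
s_37 = 10·5 + 2·14 = 10
s_38 = 10·10 + 2·5 = 8
s_39 = 10·8 + 2·10 = 15
s_40 = 10·15 + 2·8 = 13
s_41 = 10·13 + 2·15 = 7
s_42 = 10·7 + 2·13 = 11
s_43 = 10·11 + 2·7 = 5
s_44 = 10·5 + 2·11 = 4
s_45 = 10·4 + 2·5 = 16
s_46 = 10·16 + 2·4 = 15
s_47 = 10·15 + 2·16 = 12
s_48 = 10·12 + 2·15 = 14
s_49 = 10·14 + 2·12 = 11
(s_48, s_49) = (14, 11) = (s_0, s_1), so the sequence has period 48.
203 ≡ 11 (mod 48), hence s_203 = s_11 = 3.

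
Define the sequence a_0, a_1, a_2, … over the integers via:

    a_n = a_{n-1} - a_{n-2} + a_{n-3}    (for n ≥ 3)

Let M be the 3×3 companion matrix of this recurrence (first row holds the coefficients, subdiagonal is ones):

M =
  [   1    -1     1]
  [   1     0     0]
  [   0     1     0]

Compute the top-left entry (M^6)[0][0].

0

(M^6)[0][0] is the top entry after applying M 6 times to the unit state (1, 0, 0). Equivalently it is h_{8} for the auxiliary sequence (h_n) obeying the same recurrence with h_2 = 1 and h_i = 0 for 0 ≤ i < 2:
h_3 = 1·1 + -1·0 + 1·0 = 1
h_4 = 1·1 + -1·1 + 1·0 = 0
h_5 = 1·0 + -1·1 + 1·1 = 0
h_6 = 1·0 + -1·0 + 1·1 = 1
h_7 = 1·1 + -1·0 + 1·0 = 1
h_8 = 1·1 + -1·1 + 1·0 = 0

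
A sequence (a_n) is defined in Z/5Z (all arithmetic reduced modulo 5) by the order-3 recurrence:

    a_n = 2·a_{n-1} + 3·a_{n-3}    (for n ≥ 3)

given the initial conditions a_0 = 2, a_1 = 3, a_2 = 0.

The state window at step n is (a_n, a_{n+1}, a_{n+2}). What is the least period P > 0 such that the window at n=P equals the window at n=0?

124

n=0: window = (2, 3, 0)
n=1: window = (3, 0, 1)
n=2: window = (0, 1, 1)
n=3: window = (1, 1, 2)
n=4: window = (1, 2, 2)
n=5: window = (2, 2, 2)
n=6: window = (2, 2, 0)
n=7: window = (2, 0, 1)
n=8: window = (0, 1, 3)
n=9: window = (1, 3, 1)
n=10: window = (3, 1, 0)
n=11: window = (1, 0, 4)
n=12: window = (0, 4, 1)
n=13: window = (4, 1, 2)
n=14: window = (1, 2, 1)
n=15: window = (2, 1, 0)
n=16: window = (1, 0, 1)
n=17: window = (0, 1, 0)
n=18: window = (1, 0, 0)
n=19: window = (0, 0, 3)
n=20: window = (0, 3, 1)
n=21: window = (3, 1, 2)
n=22: window = (1, 2, 3)
n=23: window = (2, 3, 4)
n=24: window = (3, 4, 4)
n=25: window = (4, 4, 2)
n=26: window = (4, 2, 1)
n=27: window = (2, 1, 4)
n=28: window = (1, 4, 4)
n=29: window = (4, 4, 1)
n=30: window = (4, 1, 4)
n=31: window = (1, 4, 0)
n=32: window = (4, 0, 3)
n=33: window = (0, 3, 3)
n=34: window = (3, 3, 1)
n=35: window = (3, 1, 1)
n=36: window = (1, 1, 1)
n=37: window = (1, 1, 0)
n=38: window = (1, 0, 3)
n=39: window = (0, 3, 4)
n=40: window = (3, 4, 3)
…
n=122: window = (3, 3, 2)
n=123: window = (3, 2, 3)
n=124: window = (2, 3, 0)
window at n=124 equals window at n=0 → period = 124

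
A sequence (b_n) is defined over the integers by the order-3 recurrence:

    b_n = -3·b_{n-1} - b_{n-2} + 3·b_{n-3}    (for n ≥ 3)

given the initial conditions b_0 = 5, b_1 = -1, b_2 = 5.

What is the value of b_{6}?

-127

b_3 = -3·5 + -1·-1 + 3·5 = 1
b_4 = -3·1 + -1·5 + 3·-1 = -11
b_5 = -3·-11 + -1·1 + 3·5 = 47
b_6 = -3·47 + -1·-11 + 3·1 = -127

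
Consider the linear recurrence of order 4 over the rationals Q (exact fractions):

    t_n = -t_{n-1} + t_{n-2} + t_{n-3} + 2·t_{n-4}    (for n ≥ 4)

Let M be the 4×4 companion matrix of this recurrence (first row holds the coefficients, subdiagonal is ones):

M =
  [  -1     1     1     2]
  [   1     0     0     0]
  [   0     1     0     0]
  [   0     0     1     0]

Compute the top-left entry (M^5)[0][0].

-7

(M^5)[0][0] is the top entry after applying M 5 times to the unit state (1, 0, 0, 0). Equivalently it is h_{8} for the auxiliary sequence (h_n) obeying the same recurrence with h_3 = 1 and h_i = 0 for 0 ≤ i < 3:
h_4 = -1·1 + 1·0 + 1·0 + 2·0 = -1
h_5 = -1·-1 + 1·1 + 1·0 + 2·0 = 2
h_6 = -1·2 + 1·-1 + 1·1 + 2·0 = -2
h_7 = -1·-2 + 1·2 + 1·-1 + 2·1 = 5
h_8 = -1·5 + 1·-2 + 1·2 + 2·-1 = -7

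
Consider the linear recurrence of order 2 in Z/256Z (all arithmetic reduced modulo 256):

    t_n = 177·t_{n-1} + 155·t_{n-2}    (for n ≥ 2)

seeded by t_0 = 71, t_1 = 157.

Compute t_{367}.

t_2 = 177·157 + 155·71 = 138
t_3 = 177·138 + 155·157 = 121
t_4 = 177·121 + 155·138 = 55
t_5 = 177·55 + 155·121 = 74
t_6 = 177·74 + 155·55 = 119
t_7 = 177·119 + 155·74 = 21
Continuing the recurrence:
  t_8 = 146;  t_9 = 169;  t_10 = 63;  t_11 = 226;  t_12 = 103;  t_13 = 13
  t_14 = 90;  t_15 = 25;  t_16 = 199;  t_17 = 186;  t_18 = 23;  t_19 = 133
  t_20 = 226;  t_21 = 201;  t_22 = 207;  t_23 = 210;  t_24 = 135;  t_25 = 125
  t_26 = 42;  t_27 = 185;  t_28 = 87;  t_29 = 42;  t_30 = 183;  t_31 = 245
  t_32 = 50;  t_33 = 233;  t_34 = 95;  t_35 = 194;  t_36 = 167;  t_37 = 237
  t_38 = 250;  t_39 = 89;  t_40 = 231;  t_41 = 154;  t_42 = 87;  t_43 = 101
  t_44 = 130;  t_45 = 9;  t_46 = 239;  t_47 = 178;  t_48 = 199;  t_49 = 93
  t_50 = 202;  t_51 = 249;  t_52 = 119;  t_53 = 10;  t_54 = 247;  t_55 = 213
  t_56 = 210;  t_57 = 41;  t_58 = 127;  t_59 = 162;  t_60 = 231;  t_61 = 205
  t_62 = 154;  t_63 = 153;  t_64 = 7;  t_65 = 122;  t_66 = 151;  t_67 = 69
  t_68 = 34;  t_69 = 73;  t_70 = 15;  t_71 = 146;  t_72 = 7;  t_73 = 61
  t_74 = 106;  t_75 = 57;  t_76 = 151;  t_77 = 234;  t_78 = 55;  t_79 = 181
  t_80 = 114;  t_81 = 105;  t_82 = 159;  t_83 = 130;  t_84 = 39;  t_85 = 173
  t_86 = 58;  t_87 = 217;  t_88 = 39;  t_89 = 90;  t_90 = 215;  t_91 = 37
  t_92 = 194;  t_93 = 137;  t_94 = 47;  t_95 = 114;  t_96 = 71;  t_97 = 29
  t_98 = 10;  t_99 = 121;  t_100 = 183;  t_101 = 202;  t_102 = 119;  t_103 = 149
  t_104 = 18;  t_105 = 169;  t_106 = 191;  t_107 = 98;  t_108 = 103;  t_109 = 141
  t_110 = 218;  t_111 = 25;  t_112 = 71;  t_113 = 58;  t_114 = 23;  t_115 = 5
  t_116 = 98;  t_117 = 201;  t_118 = 79;  t_119 = 82;  t_120 = 135;  t_121 = 253
  t_122 = 170;  t_123 = 185;  t_124 = 215;  t_125 = 170;  t_126 = 183;  t_127 = 117
  t_128 = 178;  t_129 = 233;  t_130 = 223;  t_131 = 66;  t_132 = 167;  t_133 = 109
  t_134 = 122;  t_135 = 89;  t_136 = 103;  t_137 = 26;  t_138 = 87;  t_139 = 229
  t_140 = 2;  t_141 = 9;  t_142 = 111;  t_143 = 50;  t_144 = 199;  t_145 = 221
  t_146 = 74;  t_147 = 249;  t_148 = 247;  t_149 = 138;  t_150 = 247;  t_151 = 85
  t_152 = 82;  t_153 = 41;  t_154 = 255;  t_155 = 34;  t_156 = 231;  t_157 = 77
  t_158 = 26;  t_159 = 153;  t_160 = 135;  t_161 = 250;  t_162 = 151;  t_163 = 197
  t_164 = 162;  t_165 = 73;  t_166 = 143;  t_167 = 18;  t_168 = 7;  t_169 = 189
  t_170 = 234;  t_171 = 57;  t_172 = 23;  t_173 = 106;  t_174 = 55;  t_175 = 53
  t_176 = 242;  t_177 = 105;  t_178 = 31;  t_179 = 2;  t_180 = 39;  t_181 = 45
  t_182 = 186;  t_183 = 217;  t_184 = 167;  t_185 = 218;  t_186 = 215;  t_187 = 165
  t_188 = 66;  t_189 = 137;  t_190 = 175;  t_191 = 242;  t_192 = 71;  t_193 = 157
  t_194 = 138;  t_195 = 121;  t_196 = 55;  t_197 = 74;  t_198 = 119;  t_199 = 21
  t_200 = 146;  t_201 = 169;  t_202 = 63;  t_203 = 226;  t_204 = 103;  t_205 = 13
  t_206 = 90;  t_207 = 25;  t_208 = 199;  t_209 = 186;  t_210 = 23;  t_211 = 133
  t_212 = 226;  t_213 = 201;  t_214 = 207;  t_215 = 210;  t_216 = 135;  t_217 = 125
  t_218 = 42;  t_219 = 185;  t_220 = 87;  t_221 = 42;  t_222 = 183;  t_223 = 245
  t_224 = 50;  t_225 = 233;  t_226 = 95;  t_227 = 194;  t_228 = 167;  t_229 = 237
  t_230 = 250;  t_231 = 89;  t_232 = 231;  t_233 = 154;  t_234 = 87;  t_235 = 101
  t_236 = 130;  t_237 = 9;  t_238 = 239;  t_239 = 178;  t_240 = 199;  t_241 = 93
  t_242 = 202;  t_243 = 249;  t_244 = 119;  t_245 = 10;  t_246 = 247;  t_247 = 213
  t_248 = 210;  t_249 = 41;  t_250 = 127;  t_251 = 162;  t_252 = 231;  t_253 = 205
  t_254 = 154;  t_255 = 153;  t_256 = 7;  t_257 = 122;  t_258 = 151;  t_259 = 69
  t_260 = 34;  t_261 = 73;  t_262 = 15;  t_263 = 146;  t_264 = 7;  t_265 = 61
  t_266 = 106;  t_267 = 57;  t_268 = 151;  t_269 = 234;  t_270 = 55;  t_271 = 181
  t_272 = 114;  t_273 = 105;  t_274 = 159;  t_275 = 130;  t_276 = 39;  t_277 = 173
  t_278 = 58;  t_279 = 217;  t_280 = 39;  t_281 = 90;  t_282 = 215;  t_283 = 37
  t_284 = 194;  t_285 = 137;  t_286 = 47;  t_287 = 114;  t_288 = 71;  t_289 = 29
  t_290 = 10;  t_291 = 121;  t_292 = 183;  t_293 = 202;  t_294 = 119;  t_295 = 149
  t_296 = 18;  t_297 = 169;  t_298 = 191;  t_299 = 98;  t_300 = 103;  t_301 = 141
  t_302 = 218;  t_303 = 25;  t_304 = 71;  t_305 = 58;  t_306 = 23;  t_307 = 5
  t_308 = 98;  t_309 = 201;  t_310 = 79;  t_311 = 82;  t_312 = 135;  t_313 = 253
  t_314 = 170;  t_315 = 185;  t_316 = 215;  t_317 = 170;  t_318 = 183;  t_319 = 117
  t_320 = 178;  t_321 = 233;  t_322 = 223;  t_323 = 66;  t_324 = 167;  t_325 = 109
  t_326 = 122;  t_327 = 89;  t_328 = 103;  t_329 = 26;  t_330 = 87;  t_331 = 229
  t_332 = 2;  t_333 = 9;  t_334 = 111;  t_335 = 50;  t_336 = 199;  t_337 = 221
  t_338 = 74;  t_339 = 249;  t_340 = 247;  t_341 = 138;  t_342 = 247;  t_343 = 85
  t_344 = 82;  t_345 = 41;  t_346 = 255;  t_347 = 34;  t_348 = 231;  t_349 = 77
  t_350 = 26;  t_351 = 153;  t_352 = 135;  t_353 = 250;  t_354 = 151;  t_355 = 197
  t_356 = 162;  t_357 = 73;  t_358 = 143;  t_359 = 18;  t_360 = 7;  t_361 = 189
  t_362 = 234;  t_363 = 57;  t_364 = 23;  t_365 = 106
t_366 = 177·106 + 155·23 = 55
t_367 = 177·55 + 155·106 = 53

53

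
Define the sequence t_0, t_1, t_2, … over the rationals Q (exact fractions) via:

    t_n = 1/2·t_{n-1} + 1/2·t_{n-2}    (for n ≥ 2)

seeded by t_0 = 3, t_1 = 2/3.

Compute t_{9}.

t_2 = 1/2·2/3 + 1/2·3 = 11/6
t_3 = 1/2·11/6 + 1/2·2/3 = 5/4
t_4 = 1/2·5/4 + 1/2·11/6 = 37/24
t_5 = 1/2·37/24 + 1/2·5/4 = 67/48
t_6 = 1/2·67/48 + 1/2·37/24 = 47/32
t_7 = 1/2·47/32 + 1/2·67/48 = 275/192
t_8 = 1/2·275/192 + 1/2·47/32 = 557/384
t_9 = 1/2·557/384 + 1/2·275/192 = 369/256

369/256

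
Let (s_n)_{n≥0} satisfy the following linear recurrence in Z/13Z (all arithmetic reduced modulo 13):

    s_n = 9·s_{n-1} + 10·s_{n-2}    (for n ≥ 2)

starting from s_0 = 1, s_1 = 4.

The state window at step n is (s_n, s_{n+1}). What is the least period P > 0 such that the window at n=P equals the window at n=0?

6

n=0: window = (1, 4)
n=1: window = (4, 7)
n=2: window = (7, 12)
n=3: window = (12, 9)
n=4: window = (9, 6)
n=5: window = (6, 1)
n=6: window = (1, 4)
window at n=6 equals window at n=0 → period = 6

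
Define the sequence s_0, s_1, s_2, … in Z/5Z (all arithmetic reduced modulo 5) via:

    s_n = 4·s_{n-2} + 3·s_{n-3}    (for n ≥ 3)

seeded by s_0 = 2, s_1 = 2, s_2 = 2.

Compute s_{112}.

3

s_3 = 0·2 + 4·2 + 3·2 = 4
s_4 = 0·4 + 4·2 + 3·2 = 4
s_5 = 0·4 + 4·4 + 3·2 = 2
s_6 = 0·2 + 4·4 + 3·4 = 3
s_7 = 0·3 + 4·2 + 3·4 = 0
s_8 = 0·0 + 4·3 + 3·2 = 3
s_9 = 0·3 + 4·0 + 3·3 = 4
s_10 = 0·4 + 4·3 + 3·0 = 2
s_11 = 0·2 + 4·4 + 3·3 = 0
s_12 = 0·0 + 4·2 + 3·4 = 0
s_13 = 0·0 + 4·0 + 3·2 = 1
s_14 = 0·1 + 4·0 + 3·0 = 0
s_15 = 0·0 + 4·1 + 3·0 = 4
s_16 = 0·4 + 4·0 + 3·1 = 3
s_17 = 0·3 + 4·4 + 3·0 = 1
s_18 = 0·1 + 4·3 + 3·4 = 4
s_19 = 0·4 + 4·1 + 3·3 = 3
s_20 = 0·3 + 4·4 + 3·1 = 4
s_21 = 0·4 + 4·3 + 3·4 = 4
s_22 = 0·4 + 4·4 + 3·3 = 0
s_23 = 0·0 + 4·4 + 3·4 = 3
s_24 = 0·3 + 4·0 + 3·4 = 2
s_25 = 0·2 + 4·3 + 3·0 = 2
s_26 = 0·2 + 4·2 + 3·3 = 2
(s_24, s_25, s_26) = (2, 2, 2) = (s_0, s_1, s_2), so the sequence has period 24.
112 ≡ 16 (mod 24), hence s_112 = s_16 = 3.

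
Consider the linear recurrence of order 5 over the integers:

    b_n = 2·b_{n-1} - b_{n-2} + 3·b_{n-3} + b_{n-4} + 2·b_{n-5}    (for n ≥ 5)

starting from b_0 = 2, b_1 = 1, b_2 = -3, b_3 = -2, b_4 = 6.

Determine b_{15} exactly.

b_5 = 2·6 + -1·-2 + 3·-3 + 1·1 + 2·2 = 10
b_6 = 2·10 + -1·6 + 3·-2 + 1·-3 + 2·1 = 7
b_7 = 2·7 + -1·10 + 3·6 + 1·-2 + 2·-3 = 14
b_8 = 2·14 + -1·7 + 3·10 + 1·6 + 2·-2 = 53
b_9 = 2·53 + -1·14 + 3·7 + 1·10 + 2·6 = 135
b_10 = 2·135 + -1·53 + 3·14 + 1·7 + 2·10 = 286
b_11 = 2·286 + -1·135 + 3·53 + 1·14 + 2·7 = 624
b_12 = 2·624 + -1·286 + 3·135 + 1·53 + 2·14 = 1448
b_13 = 2·1448 + -1·624 + 3·286 + 1·135 + 2·53 = 3371
b_14 = 2·3371 + -1·1448 + 3·624 + 1·286 + 2·135 = 7722
b_15 = 2·7722 + -1·3371 + 3·1448 + 1·624 + 2·286 = 17613

17613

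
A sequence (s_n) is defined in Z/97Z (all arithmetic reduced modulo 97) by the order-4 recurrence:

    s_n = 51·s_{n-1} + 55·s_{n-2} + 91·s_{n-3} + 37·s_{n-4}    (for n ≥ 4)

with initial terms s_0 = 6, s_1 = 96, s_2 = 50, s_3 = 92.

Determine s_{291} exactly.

s_4 = 51·92 + 55·50 + 91·96 + 37·6 = 7
s_5 = 51·7 + 55·92 + 91·50 + 37·96 = 36
s_6 = 51·36 + 55·7 + 91·92 + 37·50 = 27
s_7 = 51·27 + 55·36 + 91·7 + 37·92 = 26
s_8 = 51·26 + 55·27 + 91·36 + 37·7 = 41
s_9 = 51·41 + 55·26 + 91·27 + 37·36 = 35
Continuing the recurrence:
  s_10 = 33;  s_11 = 56;  s_12 = 61;  s_13 = 13;  s_14 = 53;  s_15 = 80
  s_16 = 56;  s_17 = 47;  s_18 = 71;  s_19 = 3;  s_20 = 28;  s_21 = 93
  s_22 = 65;  s_23 = 31;  s_24 = 8;  s_25 = 23;  s_26 = 49;  s_27 = 13
  s_28 = 24;  s_29 = 71;  s_30 = 80;  s_31 = 77;  s_32 = 59;  s_33 = 79
  s_34 = 72;  s_35 = 36;  s_36 = 36;  s_37 = 2;  s_38 = 68;  s_39 = 38
  s_40 = 14;  s_41 = 45;  s_42 = 18;  s_43 = 59;  s_44 = 76;  s_45 = 45
  s_46 = 94;  s_47 = 72;  s_48 = 35;  s_49 = 56;  s_50 = 67;  s_51 = 27
  s_52 = 7;  s_53 = 20;  s_54 = 36;  s_55 = 13;  s_56 = 66;  s_57 = 46
  s_58 = 52;  s_59 = 29;  s_60 = 6;  s_61 = 90;  s_62 = 74;  s_63 = 61
  s_64 = 73;  s_65 = 70;  s_66 = 63;  s_67 = 55;  s_68 = 15;  s_69 = 85
  s_70 = 80;  s_71 = 30;  s_72 = 58;  s_73 = 95;  s_74 = 48;  s_75 = 93
  s_76 = 35;  s_77 = 39;  s_78 = 88;  s_79 = 67;  s_80 = 6;  s_81 = 56
  s_82 = 26;  s_83 = 59;  s_84 = 57;  s_85 = 17;  s_86 = 51;  s_87 = 42
  s_88 = 67;  s_89 = 36;  s_90 = 75;  s_91 = 70;  s_92 = 64;  s_93 = 42
  s_94 = 63;  s_95 = 66;  s_96 = 23;  s_97 = 62;  s_98 = 57;  s_99 = 85
  s_100 = 92;  s_101 = 67;  s_102 = 85;  s_103 = 40;  s_104 = 17;  s_105 = 89
  s_106 = 37;  s_107 = 12;  s_108 = 26;  s_109 = 13;  s_110 = 92;  s_111 = 69
  s_112 = 54;  s_113 = 76;  s_114 = 39;  s_115 = 56;  s_116 = 44;  s_117 = 45
  s_118 = 2;  s_119 = 20;  s_120 = 63;  s_121 = 49;  s_122 = 1;  s_123 = 4
  s_124 = 65;  s_125 = 7;  s_126 = 65;  s_127 = 63;  s_128 = 33;  s_129 = 70
  s_130 = 40;  s_131 = 69;  s_132 = 21;  s_133 = 38;  s_134 = 85;  s_135 = 25
  s_136 = 0;  s_137 = 40;  s_138 = 88;  s_139 = 47;  s_140 = 13;  s_141 = 29
  s_142 = 27;  s_143 = 74;  s_144 = 37;  s_145 = 78;  s_146 = 69;  s_147 = 43
  s_148 = 2;  s_149 = 89;  s_150 = 57;  s_151 = 69;  s_152 = 83;  s_153 = 18
  s_154 = 0;  s_155 = 38;  s_156 = 51;  s_157 = 22;  s_158 = 13;  s_159 = 63
  s_160 = 57;  s_161 = 27;  s_162 = 56;  s_163 = 25;  s_164 = 94;  s_165 = 42
  s_166 = 19;  s_167 = 51;  s_168 = 82;  s_169 = 85;  s_170 = 27;  s_171 = 75
  s_172 = 74;  s_173 = 18;  s_174 = 8;  s_175 = 43;  s_176 = 25;  s_177 = 87
  s_178 = 30;  s_179 = 93;  s_180 = 6;  s_181 = 21;  s_182 = 13;  s_183 = 82
  s_184 = 46;  s_185 = 86;  s_186 = 18;  s_187 = 64;  s_188 = 8;  s_189 = 18
  s_190 = 88;  s_191 = 38;  s_192 = 79;  s_193 = 49;  s_194 = 75;  s_195 = 80
  s_196 = 67;  s_197 = 62;  s_198 = 24;  s_199 = 14;  s_200 = 67;  s_201 = 32
  s_202 = 10;  s_203 = 58;  s_204 = 72;  s_205 = 32;  s_206 = 85;  s_207 = 49
  s_208 = 43;  s_209 = 33;  s_210 = 12;  s_211 = 5;  s_212 = 77;  s_213 = 16
  s_214 = 33;  s_215 = 55;  s_216 = 1;  s_217 = 75;  s_218 = 18;  s_219 = 88
  s_220 = 21;  s_221 = 42;  s_222 = 40;  s_223 = 11;  s_224 = 85;  s_225 = 46
  s_226 = 93;  s_227 = 89;  s_228 = 10;  s_229 = 50;  s_230 = 90;  s_231 = 0
  s_232 = 73;  s_233 = 86;  s_234 = 91;  s_235 = 9;  s_236 = 83;  s_237 = 89
  s_238 = 1;  s_239 = 28;  s_240 = 43;  s_241 = 36;  s_242 = 93;  s_243 = 32
  s_244 = 71;  s_245 = 44;  s_246 = 86;  s_247 = 95;  s_248 = 7;  s_249 = 1
  s_250 = 41;  s_251 = 90;  s_252 = 17;  s_253 = 79;  s_254 = 24;  s_255 = 67
  s_256 = 42;  s_257 = 70;  s_258 = 61;  s_259 = 70;  s_260 = 8;  s_261 = 80
  s_262 = 52;  s_263 = 88;  s_264 = 83;  s_265 = 81;  s_266 = 4;  s_267 = 45
  s_268 = 56;  s_269 = 59;  s_270 = 50;  s_271 = 43;  s_272 = 65;  s_273 = 94
  s_274 = 67;  s_275 = 88;  s_276 = 23;  s_277 = 68;  s_278 = 88;  s_279 = 94
  s_280 = 86;  s_281 = 1;  s_282 = 4;  s_283 = 20;  s_284 = 51;  s_285 = 28
  s_286 = 90;  s_287 = 65;  s_288 = 90;  s_289 = 28
s_290 = 51·28 + 55·90 + 91·65 + 37·90 = 6
s_291 = 51·6 + 55·28 + 91·90 + 37·65 = 25

25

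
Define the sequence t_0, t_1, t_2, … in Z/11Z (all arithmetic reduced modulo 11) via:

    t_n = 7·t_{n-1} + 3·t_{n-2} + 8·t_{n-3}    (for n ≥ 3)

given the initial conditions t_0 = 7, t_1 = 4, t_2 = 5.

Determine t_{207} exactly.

t_3 = 7·5 + 3·4 + 8·7 = 4
t_4 = 7·4 + 3·5 + 8·4 = 9
t_5 = 7·9 + 3·4 + 8·5 = 5
t_6 = 7·5 + 3·9 + 8·4 = 6
t_7 = 7·6 + 3·5 + 8·9 = 8
t_8 = 7·8 + 3·6 + 8·5 = 4
Continuing the recurrence:
  t_9 = 1;  t_10 = 6;  t_11 = 0;  t_12 = 4;  t_13 = 10;  t_14 = 5
  t_15 = 9;  t_16 = 4;  t_17 = 7;  t_18 = 1;  t_19 = 5;  t_20 = 6
  t_21 = 10;  t_22 = 7;  t_23 = 6;  t_24 = 0;  t_25 = 8;  t_26 = 5
  t_27 = 4;  t_28 = 8;  t_29 = 9;  t_30 = 9;  t_31 = 0;  t_32 = 0
  t_33 = 6;  t_34 = 9;  t_35 = 4;  t_36 = 4;  t_37 = 2;  t_38 = 3
  t_39 = 4;  t_40 = 9;  t_41 = 0;  t_42 = 4;  t_43 = 1;  t_44 = 8
  t_45 = 3;  t_46 = 9;  t_47 = 4;  t_48 = 2;  t_49 = 10;  t_50 = 9
  t_51 = 10;  t_52 = 1;  t_53 = 10;  t_54 = 10;  t_55 = 9;  t_56 = 8
  t_57 = 9;  t_58 = 5;  t_59 = 5;  t_60 = 1;  t_61 = 7;  t_62 = 4
  t_63 = 2;  t_64 = 5;  t_65 = 7;  t_66 = 3;  t_67 = 5;  t_68 = 1
  t_69 = 2;  t_70 = 2;  t_71 = 6;  t_72 = 9;  t_73 = 9;  t_74 = 6
  t_75 = 9;  t_76 = 10;  t_77 = 2;  t_78 = 6;  t_79 = 7;  t_80 = 6
  t_81 = 1;  t_82 = 4;  t_83 = 2;  t_84 = 1;  t_85 = 1;  t_86 = 4
  t_87 = 6;  t_88 = 7;  t_89 = 0;  t_90 = 3;  t_91 = 0;  t_92 = 9
  t_93 = 10;  t_94 = 9;  t_95 = 0;  t_96 = 8;  t_97 = 7;  t_98 = 7
  t_99 = 2;  t_100 = 3;  t_101 = 6;  t_102 = 1;  t_103 = 5;  t_104 = 9
  t_105 = 9;  t_106 = 9;  t_107 = 8;  t_108 = 1;  t_109 = 4;  t_110 = 7
  t_111 = 3;  t_112 = 8;  t_113 = 0;  t_114 = 4;  t_115 = 4;  t_116 = 7
  t_117 = 5;  t_118 = 0;  t_119 = 5;  t_120 = 9;  t_121 = 1;  t_122 = 8
  t_123 = 10;  t_124 = 3;  t_125 = 5;  t_126 = 3;  t_127 = 5;  t_128 = 7
  t_129 = 0;  t_130 = 6;  t_131 = 10;  t_132 = 0;  t_133 = 1;  t_134 = 10
  t_135 = 7;  t_136 = 10;  t_137 = 6;  t_138 = 7;  t_139 = 4;  t_140 = 9
  t_141 = 10;  t_142 = 8;  t_143 = 4;  t_144 = 0;  t_145 = 10;  t_146 = 3
  t_147 = 7;  t_148 = 6;  t_149 = 10;  t_150 = 1;  t_151 = 8;  t_152 = 7
  t_153 = 4;  t_154 = 3;  t_155 = 1;  t_156 = 4;  t_157 = 0;  t_158 = 9
  t_159 = 7;  t_160 = 10;  t_161 = 9;  t_162 = 6;  t_163 = 6;  t_164 = 0
  t_165 = 0;  t_166 = 4;  t_167 = 6;  t_168 = 10;  t_169 = 10;  t_170 = 5
  t_171 = 2;  t_172 = 10;  t_173 = 6;  t_174 = 0;  t_175 = 10;  t_176 = 8
  t_177 = 9;  t_178 = 2;  t_179 = 6;  t_180 = 10;  t_181 = 5;  t_182 = 3
  t_183 = 6;  t_184 = 3;  t_185 = 8;  t_186 = 3;  t_187 = 3;  t_188 = 6
  t_189 = 9;  t_190 = 6;  t_191 = 7;  t_192 = 7;  t_193 = 8;  t_194 = 1
  t_195 = 10;  t_196 = 5;  t_197 = 7;  t_198 = 1;  t_199 = 2;  t_200 = 7
  t_201 = 8;  t_202 = 5;  t_203 = 5;  t_204 = 4;  t_205 = 6
t_206 = 7·6 + 3·4 + 8·5 = 6
t_207 = 7·6 + 3·6 + 8·4 = 4

4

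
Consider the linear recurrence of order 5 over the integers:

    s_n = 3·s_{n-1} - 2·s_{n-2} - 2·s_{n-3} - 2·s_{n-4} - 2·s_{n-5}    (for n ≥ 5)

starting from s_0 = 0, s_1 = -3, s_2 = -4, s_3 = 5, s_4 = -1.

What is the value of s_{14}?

-5965

s_5 = 3·-1 + -2·5 + -2·-4 + -2·-3 + -2·0 = 1
s_6 = 3·1 + -2·-1 + -2·5 + -2·-4 + -2·-3 = 9
s_7 = 3·9 + -2·1 + -2·-1 + -2·5 + -2·-4 = 25
s_8 = 3·25 + -2·9 + -2·1 + -2·-1 + -2·5 = 47
s_9 = 3·47 + -2·25 + -2·9 + -2·1 + -2·-1 = 73
s_10 = 3·73 + -2·47 + -2·25 + -2·9 + -2·1 = 55
s_11 = 3·55 + -2·73 + -2·47 + -2·25 + -2·9 = -143
s_12 = 3·-143 + -2·55 + -2·73 + -2·47 + -2·25 = -829
s_13 = 3·-829 + -2·-143 + -2·55 + -2·73 + -2·47 = -2551
s_14 = 3·-2551 + -2·-829 + -2·-143 + -2·55 + -2·73 = -5965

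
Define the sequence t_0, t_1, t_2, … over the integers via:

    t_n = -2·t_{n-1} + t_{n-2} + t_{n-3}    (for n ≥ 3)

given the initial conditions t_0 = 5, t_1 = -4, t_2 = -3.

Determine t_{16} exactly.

t_3 = -2·-3 + 1·-4 + 1·5 = 7
t_4 = -2·7 + 1·-3 + 1·-4 = -21
t_5 = -2·-21 + 1·7 + 1·-3 = 46
t_6 = -2·46 + 1·-21 + 1·7 = -106
t_7 = -2·-106 + 1·46 + 1·-21 = 237
t_8 = -2·237 + 1·-106 + 1·46 = -534
t_9 = -2·-534 + 1·237 + 1·-106 = 1199
t_10 = -2·1199 + 1·-534 + 1·237 = -2695
t_11 = -2·-2695 + 1·1199 + 1·-534 = 6055
t_12 = -2·6055 + 1·-2695 + 1·1199 = -13606
t_13 = -2·-13606 + 1·6055 + 1·-2695 = 30572
t_14 = -2·30572 + 1·-13606 + 1·6055 = -68695
t_15 = -2·-68695 + 1·30572 + 1·-13606 = 154356
t_16 = -2·154356 + 1·-68695 + 1·30572 = -346835

-346835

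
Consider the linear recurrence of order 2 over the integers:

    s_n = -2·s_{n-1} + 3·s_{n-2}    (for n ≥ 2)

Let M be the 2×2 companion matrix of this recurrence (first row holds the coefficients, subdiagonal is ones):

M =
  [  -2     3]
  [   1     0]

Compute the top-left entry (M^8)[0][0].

(M^8)[0][0] is the top entry after applying M 8 times to the unit state (1, 0). Equivalently it is h_{9} for the auxiliary sequence (h_n) obeying the same recurrence with h_1 = 1 and h_i = 0 for 0 ≤ i < 1:
h_2 = -2·1 + 3·0 = -2
h_3 = -2·-2 + 3·1 = 7
h_4 = -2·7 + 3·-2 = -20
h_5 = -2·-20 + 3·7 = 61
h_6 = -2·61 + 3·-20 = -182
h_7 = -2·-182 + 3·61 = 547
h_8 = -2·547 + 3·-182 = -1640
h_9 = -2·-1640 + 3·547 = 4921

4921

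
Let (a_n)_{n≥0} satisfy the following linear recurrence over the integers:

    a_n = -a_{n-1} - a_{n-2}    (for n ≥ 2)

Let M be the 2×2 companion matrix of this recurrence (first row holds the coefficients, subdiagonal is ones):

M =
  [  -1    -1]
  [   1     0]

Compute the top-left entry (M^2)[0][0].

(M^2)[0][0] is the top entry after applying M 2 times to the unit state (1, 0). Equivalently it is h_{3} for the auxiliary sequence (h_n) obeying the same recurrence with h_1 = 1 and h_i = 0 for 0 ≤ i < 1:
h_2 = -1·1 + -1·0 = -1
h_3 = -1·-1 + -1·1 = 0

0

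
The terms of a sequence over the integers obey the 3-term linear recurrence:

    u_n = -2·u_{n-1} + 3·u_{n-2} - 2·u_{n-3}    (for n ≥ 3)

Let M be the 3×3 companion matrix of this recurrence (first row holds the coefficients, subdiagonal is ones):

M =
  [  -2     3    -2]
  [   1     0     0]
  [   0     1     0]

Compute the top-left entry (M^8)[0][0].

(M^8)[0][0] is the top entry after applying M 8 times to the unit state (1, 0, 0). Equivalently it is h_{10} for the auxiliary sequence (h_n) obeying the same recurrence with h_2 = 1 and h_i = 0 for 0 ≤ i < 2:
h_3 = -2·1 + 3·0 + -2·0 = -2
h_4 = -2·-2 + 3·1 + -2·0 = 7
h_5 = -2·7 + 3·-2 + -2·1 = -22
h_6 = -2·-22 + 3·7 + -2·-2 = 69
h_7 = -2·69 + 3·-22 + -2·7 = -218
h_8 = -2·-218 + 3·69 + -2·-22 = 687
h_9 = -2·687 + 3·-218 + -2·69 = -2166
h_10 = -2·-2166 + 3·687 + -2·-218 = 6829

6829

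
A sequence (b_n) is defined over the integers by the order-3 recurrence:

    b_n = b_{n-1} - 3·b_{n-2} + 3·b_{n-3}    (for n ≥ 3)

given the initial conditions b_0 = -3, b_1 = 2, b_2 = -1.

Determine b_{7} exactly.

-124

b_3 = 1·-1 + -3·2 + 3·-3 = -16
b_4 = 1·-16 + -3·-1 + 3·2 = -7
b_5 = 1·-7 + -3·-16 + 3·-1 = 38
b_6 = 1·38 + -3·-7 + 3·-16 = 11
b_7 = 1·11 + -3·38 + 3·-7 = -124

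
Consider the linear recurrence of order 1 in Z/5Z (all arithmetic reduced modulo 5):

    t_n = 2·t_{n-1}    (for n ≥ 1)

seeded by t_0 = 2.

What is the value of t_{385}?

4

t_1 = 2·2 = 4
t_2 = 2·4 = 3
t_3 = 2·3 = 1
t_4 = 2·1 = 2
(t_4) = (2) = (t_0), so the sequence has period 4.
385 ≡ 1 (mod 4), hence t_385 = t_1 = 4.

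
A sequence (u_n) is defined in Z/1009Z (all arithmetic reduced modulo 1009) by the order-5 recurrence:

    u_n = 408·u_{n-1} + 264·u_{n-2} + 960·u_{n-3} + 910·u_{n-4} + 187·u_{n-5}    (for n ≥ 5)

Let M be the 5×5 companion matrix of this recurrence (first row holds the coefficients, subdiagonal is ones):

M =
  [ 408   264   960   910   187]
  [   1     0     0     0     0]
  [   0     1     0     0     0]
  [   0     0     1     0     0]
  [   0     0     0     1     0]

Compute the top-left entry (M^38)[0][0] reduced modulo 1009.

(M^38)[0][0] is the top entry after applying M 38 times to the unit state (1, 0, 0, 0, 0). Equivalently it is h_{42} for the auxiliary sequence (h_n) obeying the same recurrence with h_4 = 1 and h_i = 0 for 0 ≤ i < 4:
h_5 = 408·1 + 264·0 + 960·0 + 910·0 + 187·0 = 408
h_6 = 408·408 + 264·1 + 960·0 + 910·0 + 187·0 = 243
h_7 = 408·243 + 264·408 + 960·1 + 910·0 + 187·0 = 971
h_8 = 408·971 + 264·243 + 960·408 + 910·1 + 187·0 = 305
h_9 = 408·305 + 264·971 + 960·243 + 910·408 + 187·1 = 747
h_10 = 408·747 + 264·305 + 960·971 + 910·243 + 187·408 = 482
h_11 = 408·482 + 264·747 + 960·305 + 910·971 + 187·243 = 306
h_12 = 408·306 + 264·482 + 960·747 + 910·305 + 187·971 = 608
h_13 = 408·608 + 264·306 + 960·482 + 910·747 + 187·305 = 747
h_14 = 408·747 + 264·608 + 960·306 + 910·482 + 187·747 = 432
h_15 = 408·432 + 264·747 + 960·608 + 910·306 + 187·482 = 921
h_16 = 408·921 + 264·432 + 960·747 + 910·608 + 187·306 = 229
h_17 = 408·229 + 264·921 + 960·432 + 910·747 + 187·608 = 992
h_18 = 408·992 + 264·229 + 960·921 + 910·432 + 187·747 = 376
h_19 = 408·376 + 264·992 + 960·229 + 910·921 + 187·432 = 170
h_20 = 408·170 + 264·376 + 960·992 + 910·229 + 187·921 = 169
h_21 = 408·169 + 264·170 + 960·376 + 910·992 + 187·229 = 672
h_22 = 408·672 + 264·169 + 960·170 + 910·376 + 187·992 = 656
h_23 = 408·656 + 264·672 + 960·169 + 910·170 + 187·376 = 892
h_24 = 408·892 + 264·656 + 960·672 + 910·169 + 187·170 = 625
h_25 = 408·625 + 264·892 + 960·656 + 910·672 + 187·169 = 648
h_26 = 408·648 + 264·625 + 960·892 + 910·656 + 187·672 = 418
h_27 = 408·418 + 264·648 + 960·625 + 910·892 + 187·656 = 277
h_28 = 408·277 + 264·418 + 960·648 + 910·625 + 187·892 = 908
h_29 = 408·908 + 264·277 + 960·418 + 910·648 + 187·625 = 594
h_30 = 408·594 + 264·908 + 960·277 + 910·418 + 187·648 = 398
h_31 = 408·398 + 264·594 + 960·908 + 910·277 + 187·418 = 553
h_32 = 408·553 + 264·398 + 960·594 + 910·908 + 187·277 = 148
h_33 = 408·148 + 264·553 + 960·398 + 910·594 + 187·908 = 209
h_34 = 408·209 + 264·148 + 960·553 + 910·398 + 187·594 = 420
h_35 = 408·420 + 264·209 + 960·148 + 910·553 + 187·398 = 839
h_36 = 408·839 + 264·420 + 960·209 + 910·148 + 187·553 = 976
h_37 = 408·976 + 264·839 + 960·420 + 910·209 + 187·148 = 709
h_38 = 408·709 + 264·976 + 960·839 + 910·420 + 187·209 = 846
h_39 = 408·846 + 264·709 + 960·976 + 910·839 + 187·420 = 724
h_40 = 408·724 + 264·846 + 960·709 + 910·976 + 187·839 = 413
h_41 = 408·413 + 264·724 + 960·846 + 910·709 + 187·976 = 673
h_42 = 408·673 + 264·413 + 960·724 + 910·846 + 187·709 = 432

432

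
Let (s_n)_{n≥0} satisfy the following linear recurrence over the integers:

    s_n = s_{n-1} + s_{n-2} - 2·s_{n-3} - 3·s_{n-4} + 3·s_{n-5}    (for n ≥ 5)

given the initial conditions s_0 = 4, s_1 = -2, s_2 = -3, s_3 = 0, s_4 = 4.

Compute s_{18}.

s_5 = 1·4 + 1·0 + -2·-3 + -3·-2 + 3·4 = 28
s_6 = 1·28 + 1·4 + -2·0 + -3·-3 + 3·-2 = 35
s_7 = 1·35 + 1·28 + -2·4 + -3·0 + 3·-3 = 46
s_8 = 1·46 + 1·35 + -2·28 + -3·4 + 3·0 = 13
s_9 = 1·13 + 1·46 + -2·35 + -3·28 + 3·4 = -83
s_10 = 1·-83 + 1·13 + -2·46 + -3·35 + 3·28 = -183
s_11 = 1·-183 + 1·-83 + -2·13 + -3·46 + 3·35 = -325
s_12 = 1·-325 + 1·-183 + -2·-83 + -3·13 + 3·46 = -243
s_13 = 1·-243 + 1·-325 + -2·-183 + -3·-83 + 3·13 = 86
s_14 = 1·86 + 1·-243 + -2·-325 + -3·-183 + 3·-83 = 793
s_15 = 1·793 + 1·86 + -2·-243 + -3·-325 + 3·-183 = 1791
s_16 = 1·1791 + 1·793 + -2·86 + -3·-243 + 3·-325 = 2166
s_17 = 1·2166 + 1·1791 + -2·793 + -3·86 + 3·-243 = 1384
s_18 = 1·1384 + 1·2166 + -2·1791 + -3·793 + 3·86 = -2153

-2153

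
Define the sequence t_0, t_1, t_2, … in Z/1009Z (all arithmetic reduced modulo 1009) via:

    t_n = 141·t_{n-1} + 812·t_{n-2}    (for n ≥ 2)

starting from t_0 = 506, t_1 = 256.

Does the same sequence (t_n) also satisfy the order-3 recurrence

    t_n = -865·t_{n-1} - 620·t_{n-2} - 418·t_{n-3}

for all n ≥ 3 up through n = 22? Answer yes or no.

yes

Terms t_0..t_22: 506, 256, 990, 366, 863, 140, 70, 452, 501, 768, 510, 325, 850, 330, 160, 937, 706, 722, 53, 445, 845, 201, 109
n=3: candidate gives 366, actual t_3 = 366 ✓
n=4: candidate gives 863, actual t_4 = 863 ✓
n=5: candidate gives 140, actual t_5 = 140 ✓
n=6: candidate gives 70, actual t_6 = 70 ✓
n=7: candidate gives 452, actual t_7 = 452 ✓
n=8: candidate gives 501, actual t_8 = 501 ✓
n=9: candidate gives 768, actual t_9 = 768 ✓
n=10: candidate gives 510, actual t_10 = 510 ✓
n=11: candidate gives 325, actual t_11 = 325 ✓
n=12: candidate gives 850, actual t_12 = 850 ✓
n=13: candidate gives 330, actual t_13 = 330 ✓
n=14: candidate gives 160, actual t_14 = 160 ✓
n=15: candidate gives 937, actual t_15 = 937 ✓
n=16: candidate gives 706, actual t_16 = 706 ✓
n=17: candidate gives 722, actual t_17 = 722 ✓
n=18: candidate gives 53, actual t_18 = 53 ✓
n=19: candidate gives 445, actual t_19 = 445 ✓
n=20: candidate gives 845, actual t_20 = 845 ✓
n=21: candidate gives 201, actual t_21 = 201 ✓
n=22: candidate gives 109, actual t_22 = 109 ✓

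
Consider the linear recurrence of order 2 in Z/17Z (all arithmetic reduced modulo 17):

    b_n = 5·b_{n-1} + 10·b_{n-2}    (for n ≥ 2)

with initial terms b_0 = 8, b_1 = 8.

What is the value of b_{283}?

2

b_2 = 5·8 + 10·8 = 1
b_3 = 5·1 + 10·8 = 0
b_4 = 5·0 + 10·1 = 10
b_5 = 5·10 + 10·0 = 16
b_6 = 5·16 + 10·10 = 10
b_7 = 5·10 + 10·16 = 6
Continuing the recurrence:
  b_8 = 11;  b_9 = 13;  b_10 = 5;  b_11 = 2;  b_12 = 9;  b_13 = 14
  b_14 = 7;  b_15 = 5;  b_16 = 10;  b_17 = 15;  b_18 = 5;  b_19 = 5
  b_20 = 7;  b_21 = 0;  b_22 = 2;  b_23 = 10;  b_24 = 2;  b_25 = 8
  b_26 = 9;  b_27 = 6;  b_28 = 1;  b_29 = 14;  b_30 = 12;  b_31 = 13
  b_32 = 15;  b_33 = 1;  b_34 = 2;  b_35 = 3;  b_36 = 1;  b_37 = 1
  b_38 = 15;  b_39 = 0;  b_40 = 14;  b_41 = 2;  b_42 = 14;  b_43 = 5
  b_44 = 12;  b_45 = 8;  b_46 = 7;  b_47 = 13;  b_48 = 16;  b_49 = 6
  b_50 = 3;  b_51 = 7;  b_52 = 14;  b_53 = 4;  b_54 = 7;  b_55 = 7
  b_56 = 3;  b_57 = 0;  b_58 = 13;  b_59 = 14;  b_60 = 13;  b_61 = 1
  b_62 = 16;  b_63 = 5;  b_64 = 15;  b_65 = 6;  b_66 = 10;  b_67 = 8
  b_68 = 4;  b_69 = 15;  b_70 = 13;  b_71 = 11;  b_72 = 15;  b_73 = 15
  b_74 = 4;  b_75 = 0;  b_76 = 6;  b_77 = 13;  b_78 = 6;  b_79 = 7
  b_80 = 10;  b_81 = 1;  b_82 = 3;  b_83 = 8;  b_84 = 2;  b_85 = 5
  b_86 = 11;  b_87 = 3;  b_88 = 6;  b_89 = 9;  b_90 = 3;  b_91 = 3
  b_92 = 11;  b_93 = 0;  b_94 = 8;  b_95 = 6;  b_96 = 8;  b_97 = 15
  b_98 = 2;  b_99 = 7;  b_100 = 4;  b_101 = 5;  b_102 = 14;  b_103 = 1
  b_104 = 9;  b_105 = 4;  b_106 = 8;  b_107 = 12;  b_108 = 4;  b_109 = 4
  b_110 = 9;  b_111 = 0;  b_112 = 5;  b_113 = 8;  b_114 = 5;  b_115 = 3
  b_116 = 14;  b_117 = 15;  b_118 = 11;  b_119 = 1;  b_120 = 13;  b_121 = 7
  b_122 = 12;  b_123 = 11;  b_124 = 5;  b_125 = 16;  b_126 = 11;  b_127 = 11
  b_128 = 12;  b_129 = 0;  b_130 = 1;  b_131 = 5;  b_132 = 1;  b_133 = 4
  b_134 = 13;  b_135 = 3;  b_136 = 9;  b_137 = 7;  b_138 = 6;  b_139 = 15
  b_140 = 16;  b_141 = 9;  b_142 = 1;  b_143 = 10;  b_144 = 9;  b_145 = 9
  b_146 = 16;  b_147 = 0;  b_148 = 7;  b_149 = 1;  b_150 = 7;  b_151 = 11
  b_152 = 6;  b_153 = 4;  b_154 = 12;  b_155 = 15;  b_156 = 8;  b_157 = 3
  b_158 = 10;  b_159 = 12;  b_160 = 7;  b_161 = 2;  b_162 = 12;  b_163 = 12
  b_164 = 10;  b_165 = 0;  b_166 = 15;  b_167 = 7;  b_168 = 15;  b_169 = 9
  b_170 = 8;  b_171 = 11;  b_172 = 16;  b_173 = 3;  b_174 = 5;  b_175 = 4
  b_176 = 2;  b_177 = 16;  b_178 = 15;  b_179 = 14;  b_180 = 16;  b_181 = 16
  b_182 = 2;  b_183 = 0;  b_184 = 3;  b_185 = 15;  b_186 = 3;  b_187 = 12
  b_188 = 5;  b_189 = 9;  b_190 = 10;  b_191 = 4;  b_192 = 1;  b_193 = 11
  b_194 = 14;  b_195 = 10;  b_196 = 3;  b_197 = 13;  b_198 = 10;  b_199 = 10
  b_200 = 14;  b_201 = 0;  b_202 = 4;  b_203 = 3;  b_204 = 4;  b_205 = 16
  b_206 = 1;  b_207 = 12;  b_208 = 2;  b_209 = 11;  b_210 = 7;  b_211 = 9
  b_212 = 13;  b_213 = 2;  b_214 = 4;  b_215 = 6;  b_216 = 2;  b_217 = 2
  b_218 = 13;  b_219 = 0;  b_220 = 11;  b_221 = 4;  b_222 = 11;  b_223 = 10
  b_224 = 7;  b_225 = 16;  b_226 = 14;  b_227 = 9;  b_228 = 15;  b_229 = 12
  b_230 = 6;  b_231 = 14;  b_232 = 11;  b_233 = 8;  b_234 = 14;  b_235 = 14
  b_236 = 6;  b_237 = 0;  b_238 = 9;  b_239 = 11;  b_240 = 9;  b_241 = 2
  b_242 = 15;  b_243 = 10;  b_244 = 13;  b_245 = 12;  b_246 = 3;  b_247 = 16
  b_248 = 8;  b_249 = 13;  b_250 = 9;  b_251 = 5;  b_252 = 13;  b_253 = 13
  b_254 = 8;  b_255 = 0;  b_256 = 12;  b_257 = 9;  b_258 = 12;  b_259 = 14
  b_260 = 3;  b_261 = 2;  b_262 = 6;  b_263 = 16;  b_264 = 4;  b_265 = 10
  b_266 = 5;  b_267 = 6;  b_268 = 12;  b_269 = 1;  b_270 = 6;  b_271 = 6
  b_272 = 5;  b_273 = 0;  b_274 = 16;  b_275 = 12;  b_276 = 16;  b_277 = 13
  b_278 = 4;  b_279 = 14;  b_280 = 8;  b_281 = 10
b_282 = 5·10 + 10·8 = 11
b_283 = 5·11 + 10·10 = 2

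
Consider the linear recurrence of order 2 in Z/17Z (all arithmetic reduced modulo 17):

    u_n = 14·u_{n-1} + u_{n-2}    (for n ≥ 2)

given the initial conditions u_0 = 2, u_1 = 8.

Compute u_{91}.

u_2 = 14·8 + 1·2 = 12
u_3 = 14·12 + 1·8 = 6
u_4 = 14·6 + 1·12 = 11
u_5 = 14·11 + 1·6 = 7
u_6 = 14·7 + 1·11 = 7
u_7 = 14·7 + 1·7 = 3
u_8 = 14·3 + 1·7 = 15
u_9 = 14·15 + 1·3 = 9
u_10 = 14·9 + 1·15 = 5
u_11 = 14·5 + 1·9 = 11
u_12 = 14·11 + 1·5 = 6
u_13 = 14·6 + 1·11 = 10
u_14 = 14·10 + 1·6 = 10
u_15 = 14·10 + 1·10 = 14
u_16 = 14·14 + 1·10 = 2
u_17 = 14·2 + 1·14 = 8
(u_16, u_17) = (2, 8) = (u_0, u_1), so the sequence has period 16.
91 ≡ 11 (mod 16), hence u_91 = u_11 = 11.

11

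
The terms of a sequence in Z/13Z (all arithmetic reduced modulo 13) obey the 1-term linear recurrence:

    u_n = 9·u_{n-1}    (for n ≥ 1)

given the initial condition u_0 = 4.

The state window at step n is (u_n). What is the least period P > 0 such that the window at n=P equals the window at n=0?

3

n=0: window = (4)
n=1: window = (10)
n=2: window = (12)
n=3: window = (4)
window at n=3 equals window at n=0 → period = 3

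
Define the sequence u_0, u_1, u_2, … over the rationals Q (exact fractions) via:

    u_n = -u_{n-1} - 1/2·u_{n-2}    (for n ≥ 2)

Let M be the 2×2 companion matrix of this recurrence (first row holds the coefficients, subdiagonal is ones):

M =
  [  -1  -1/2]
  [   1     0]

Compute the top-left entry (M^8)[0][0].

(M^8)[0][0] is the top entry after applying M 8 times to the unit state (1, 0). Equivalently it is h_{9} for the auxiliary sequence (h_n) obeying the same recurrence with h_1 = 1 and h_i = 0 for 0 ≤ i < 1:
h_2 = -1·1 + -1/2·0 = -1
h_3 = -1·-1 + -1/2·1 = 1/2
h_4 = -1·1/2 + -1/2·-1 = 0
h_5 = -1·0 + -1/2·1/2 = -1/4
h_6 = -1·-1/4 + -1/2·0 = 1/4
h_7 = -1·1/4 + -1/2·-1/4 = -1/8
h_8 = -1·-1/8 + -1/2·1/4 = 0
h_9 = -1·0 + -1/2·-1/8 = 1/16

1/16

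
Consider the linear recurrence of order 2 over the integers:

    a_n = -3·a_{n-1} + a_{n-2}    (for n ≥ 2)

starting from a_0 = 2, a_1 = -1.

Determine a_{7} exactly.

-1909

a_2 = -3·-1 + 1·2 = 5
a_3 = -3·5 + 1·-1 = -16
a_4 = -3·-16 + 1·5 = 53
a_5 = -3·53 + 1·-16 = -175
a_6 = -3·-175 + 1·53 = 578
a_7 = -3·578 + 1·-175 = -1909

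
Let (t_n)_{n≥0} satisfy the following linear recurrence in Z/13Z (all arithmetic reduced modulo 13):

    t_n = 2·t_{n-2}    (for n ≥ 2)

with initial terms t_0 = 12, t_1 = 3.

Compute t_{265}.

t_2 = 0·3 + 2·12 = 11
t_3 = 0·11 + 2·3 = 6
t_4 = 0·6 + 2·11 = 9
t_5 = 0·9 + 2·6 = 12
t_6 = 0·12 + 2·9 = 5
t_7 = 0·5 + 2·12 = 11
t_8 = 0·11 + 2·5 = 10
t_9 = 0·10 + 2·11 = 9
t_10 = 0·9 + 2·10 = 7
t_11 = 0·7 + 2·9 = 5
t_12 = 0·5 + 2·7 = 1
t_13 = 0·1 + 2·5 = 10
t_14 = 0·10 + 2·1 = 2
t_15 = 0·2 + 2·10 = 7
t_16 = 0·7 + 2·2 = 4
t_17 = 0·4 + 2·7 = 1
t_18 = 0·1 + 2·4 = 8
t_19 = 0·8 + 2·1 = 2
t_20 = 0·2 + 2·8 = 3
t_21 = 0·3 + 2·2 = 4
t_22 = 0·4 + 2·3 = 6
t_23 = 0·6 + 2·4 = 8
t_24 = 0·8 + 2·6 = 12
t_25 = 0·12 + 2·8 = 3
(t_24, t_25) = (12, 3) = (t_0, t_1), so the sequence has period 24.
265 ≡ 1 (mod 24), hence t_265 = t_1 = 3.

3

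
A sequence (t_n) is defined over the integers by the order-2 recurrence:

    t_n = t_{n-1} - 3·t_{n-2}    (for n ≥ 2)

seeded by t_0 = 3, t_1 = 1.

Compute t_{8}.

-152

t_2 = 1·1 + -3·3 = -8
t_3 = 1·-8 + -3·1 = -11
t_4 = 1·-11 + -3·-8 = 13
t_5 = 1·13 + -3·-11 = 46
t_6 = 1·46 + -3·13 = 7
t_7 = 1·7 + -3·46 = -131
t_8 = 1·-131 + -3·7 = -152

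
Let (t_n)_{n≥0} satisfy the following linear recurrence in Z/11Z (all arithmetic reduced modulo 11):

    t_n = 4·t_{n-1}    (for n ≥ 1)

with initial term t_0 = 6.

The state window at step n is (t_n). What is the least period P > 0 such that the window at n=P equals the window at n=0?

n=0: window = (6)
n=1: window = (2)
n=2: window = (8)
n=3: window = (10)
n=4: window = (7)
n=5: window = (6)
window at n=5 equals window at n=0 → period = 5

5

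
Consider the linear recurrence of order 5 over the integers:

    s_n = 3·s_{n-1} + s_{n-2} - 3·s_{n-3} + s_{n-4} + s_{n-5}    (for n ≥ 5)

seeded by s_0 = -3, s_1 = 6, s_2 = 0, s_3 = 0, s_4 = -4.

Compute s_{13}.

s_5 = 3·-4 + 1·0 + -3·0 + 1·6 + 1·-3 = -9
s_6 = 3·-9 + 1·-4 + -3·0 + 1·0 + 1·6 = -25
s_7 = 3·-25 + 1·-9 + -3·-4 + 1·0 + 1·0 = -72
s_8 = 3·-72 + 1·-25 + -3·-9 + 1·-4 + 1·0 = -218
s_9 = 3·-218 + 1·-72 + -3·-25 + 1·-9 + 1·-4 = -664
s_10 = 3·-664 + 1·-218 + -3·-72 + 1·-25 + 1·-9 = -2028
s_11 = 3·-2028 + 1·-664 + -3·-218 + 1·-72 + 1·-25 = -6191
s_12 = 3·-6191 + 1·-2028 + -3·-664 + 1·-218 + 1·-72 = -18899
s_13 = 3·-18899 + 1·-6191 + -3·-2028 + 1·-664 + 1·-218 = -57686

-57686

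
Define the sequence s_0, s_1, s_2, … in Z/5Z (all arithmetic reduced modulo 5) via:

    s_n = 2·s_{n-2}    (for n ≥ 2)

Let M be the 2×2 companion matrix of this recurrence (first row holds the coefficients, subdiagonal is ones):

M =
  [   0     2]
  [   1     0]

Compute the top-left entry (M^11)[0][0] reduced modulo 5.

(M^11)[0][0] is the top entry after applying M 11 times to the unit state (1, 0). Equivalently it is h_{12} for the auxiliary sequence (h_n) obeying the same recurrence with h_1 = 1 and h_i = 0 for 0 ≤ i < 1:
h_2 = 0·1 + 2·0 = 0
h_3 = 0·0 + 2·1 = 2
h_4 = 0·2 + 2·0 = 0
h_5 = 0·0 + 2·2 = 4
h_6 = 0·4 + 2·0 = 0
h_7 = 0·0 + 2·4 = 3
h_8 = 0·3 + 2·0 = 0
h_9 = 0·0 + 2·3 = 1
h_10 = 0·1 + 2·0 = 0
h_11 = 0·0 + 2·1 = 2
h_12 = 0·2 + 2·0 = 0

0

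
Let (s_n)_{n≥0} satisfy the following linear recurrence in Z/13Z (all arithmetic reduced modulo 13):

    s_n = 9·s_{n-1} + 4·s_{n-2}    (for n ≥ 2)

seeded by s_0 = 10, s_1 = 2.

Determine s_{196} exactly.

4

s_2 = 9·2 + 4·10 = 6
s_3 = 9·6 + 4·2 = 10
s_4 = 9·10 + 4·6 = 10
s_5 = 9·10 + 4·10 = 0
s_6 = 9·0 + 4·10 = 1
s_7 = 9·1 + 4·0 = 9
s_8 = 9·9 + 4·1 = 7
s_9 = 9·7 + 4·9 = 8
s_10 = 9·8 + 4·7 = 9
s_11 = 9·9 + 4·8 = 9
s_12 = 9·9 + 4·9 = 0
s_13 = 9·0 + 4·9 = 10
s_14 = 9·10 + 4·0 = 12
s_15 = 9·12 + 4·10 = 5
s_16 = 9·5 + 4·12 = 2
s_17 = 9·2 + 4·5 = 12
s_18 = 9·12 + 4·2 = 12
s_19 = 9·12 + 4·12 = 0
s_20 = 9·0 + 4·12 = 9
s_21 = 9·9 + 4·0 = 3
s_22 = 9·3 + 4·9 = 11
s_23 = 9·11 + 4·3 = 7
s_24 = 9·7 + 4·11 = 3
s_25 = 9·3 + 4·7 = 3
s_26 = 9·3 + 4·3 = 0
s_27 = 9·0 + 4·3 = 12
s_28 = 9·12 + 4·0 = 4
s_29 = 9·4 + 4·12 = 6
s_30 = 9·6 + 4·4 = 5
s_31 = 9·5 + 4·6 = 4
s_32 = 9·4 + 4·5 = 4
s_33 = 9·4 + 4·4 = 0
s_34 = 9·0 + 4·4 = 3
s_35 = 9·3 + 4·0 = 1
s_36 = 9·1 + 4·3 = 8
s_37 = 9·8 + 4·1 = 11
s_38 = 9·11 + 4·8 = 1
s_39 = 9·1 + 4·11 = 1
s_40 = 9·1 + 4·1 = 0
s_41 = 9·0 + 4·1 = 4
s_42 = 9·4 + 4·0 = 10
s_43 = 9·10 + 4·4 = 2
(s_42, s_43) = (10, 2) = (s_0, s_1), so the sequence has period 42.
196 ≡ 28 (mod 42), hence s_196 = s_28 = 4.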